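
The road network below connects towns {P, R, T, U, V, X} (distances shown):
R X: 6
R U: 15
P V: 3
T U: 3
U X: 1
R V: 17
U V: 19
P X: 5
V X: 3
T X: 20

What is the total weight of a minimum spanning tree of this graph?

Grow the tree from X using Prim:
Step 1: frontier [U X 1, V X 3, P X 5, R X 6, T X 20] → take U X (1); add U.
Step 2: frontier [T U 3, R U 15, U V 19, V X 3, P X 5, R X 6, T X 20] → take T U (3); add T.
Step 3: frontier [R U 15, U V 19, V X 3, P X 5, R X 6] → take V X (3); add V.
Step 4: frontier [R U 15, P V 3, R V 17, P X 5, R X 6] → take P V (3); add P.
Step 5: frontier [R U 15, R V 17, R X 6] → take R X (6); add R.
MST edges: U X, T U, V X, P V, R X; total weight 1+3+3+3+6 = 16.

16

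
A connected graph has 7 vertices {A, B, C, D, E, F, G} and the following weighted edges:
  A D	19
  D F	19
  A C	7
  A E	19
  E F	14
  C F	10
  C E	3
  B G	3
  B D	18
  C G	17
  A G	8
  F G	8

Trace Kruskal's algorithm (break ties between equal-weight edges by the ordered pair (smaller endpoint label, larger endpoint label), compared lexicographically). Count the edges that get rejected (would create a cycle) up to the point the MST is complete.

Kruskal's algorithm — process edges by increasing weight (ties by edge label):
B G (3): add — endpoints in different components.
C E (3): add — endpoints in different components.
A C (7): add — endpoints in different components.
A G (8): add — endpoints in different components.
F G (8): add — endpoints in different components.
C F (10): skip — C and F already connected.
E F (14): skip — E and F already connected.
C G (17): skip — C and G already connected.
B D (18): add — endpoints in different components.
Edges rejected before the tree was complete: 3.

3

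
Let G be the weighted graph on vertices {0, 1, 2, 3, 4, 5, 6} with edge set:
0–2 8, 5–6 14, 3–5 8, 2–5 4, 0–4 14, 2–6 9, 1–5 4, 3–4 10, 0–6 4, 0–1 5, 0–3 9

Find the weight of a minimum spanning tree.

Kruskal's algorithm — process edges by increasing weight (ties by edge label):
0–6 (4): add — endpoints in different components.
1–5 (4): add — endpoints in different components.
2–5 (4): add — endpoints in different components.
0–1 (5): add — endpoints in different components.
0–2 (8): skip — 0 and 2 already connected.
3–5 (8): add — endpoints in different components.
0–3 (9): skip — 0 and 3 already connected.
2–6 (9): skip — 2 and 6 already connected.
3–4 (10): add — endpoints in different components.
MST edges: 0–6, 1–5, 2–5, 0–1, 3–5, 3–4; total weight 4+4+4+5+8+10 = 35.

35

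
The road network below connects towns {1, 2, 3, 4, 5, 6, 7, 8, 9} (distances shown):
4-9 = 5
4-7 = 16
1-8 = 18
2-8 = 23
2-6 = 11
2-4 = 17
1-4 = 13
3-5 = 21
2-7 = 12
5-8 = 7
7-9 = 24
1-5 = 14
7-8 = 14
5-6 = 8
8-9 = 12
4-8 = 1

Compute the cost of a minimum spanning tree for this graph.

Grow the tree from 4 using Prim:
Step 1: cheapest edge leaving the tree is 4-8 (1); add 8.
Step 2: cheapest edge leaving the tree is 4-9 (5); add 9.
Step 3: cheapest edge leaving the tree is 5-8 (7); add 5.
Step 4: cheapest edge leaving the tree is 5-6 (8); add 6.
Step 5: cheapest edge leaving the tree is 2-6 (11); add 2.
Step 6: cheapest edge leaving the tree is 2-7 (12); add 7.
Step 7: cheapest edge leaving the tree is 1-4 (13); add 1.
Step 8: cheapest edge leaving the tree is 3-5 (21); add 3.
MST edges: 4-8, 4-9, 5-8, 5-6, 2-6, 2-7, 1-4, 3-5; total weight 1+5+7+8+11+12+13+21 = 78.

78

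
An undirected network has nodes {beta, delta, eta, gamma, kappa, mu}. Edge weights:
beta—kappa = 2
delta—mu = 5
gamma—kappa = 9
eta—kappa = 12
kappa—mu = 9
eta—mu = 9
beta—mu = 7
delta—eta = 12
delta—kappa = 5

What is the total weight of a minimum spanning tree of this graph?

30

Prim's algorithm from delta:
Step 1: frontier [delta—kappa 5, delta—mu 5, delta—eta 12] → take delta—kappa (5); add kappa.
Step 2: frontier [delta—mu 5, delta—eta 12, beta—kappa 2, gamma—kappa 9, kappa—mu 9, eta—kappa 12] → take beta—kappa (2); add beta.
Step 3: frontier [beta—mu 7, delta—mu 5, delta—eta 12, gamma—kappa 9, kappa—mu 9, eta—kappa 12] → take delta—mu (5); add mu.
Step 4: frontier [delta—eta 12, gamma—kappa 9, eta—kappa 12, eta—mu 9] → take eta—mu (9); add eta.
Step 5: frontier [gamma—kappa 9] → take gamma—kappa (9); add gamma.
MST edges: delta—kappa, beta—kappa, delta—mu, eta—mu, gamma—kappa; total weight 5+2+5+9+9 = 30.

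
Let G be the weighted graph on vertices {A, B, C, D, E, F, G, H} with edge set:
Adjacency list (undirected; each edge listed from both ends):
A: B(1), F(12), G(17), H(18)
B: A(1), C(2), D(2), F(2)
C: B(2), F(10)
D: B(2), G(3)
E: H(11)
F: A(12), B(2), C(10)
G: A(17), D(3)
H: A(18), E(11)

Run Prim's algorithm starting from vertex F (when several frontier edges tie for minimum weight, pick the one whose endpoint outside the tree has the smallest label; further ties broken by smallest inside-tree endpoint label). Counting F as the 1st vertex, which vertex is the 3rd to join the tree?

Grow the tree from F using Prim:
Step 1: cheapest edge leaving the tree is B-F (2); add B.
Step 2: cheapest edge leaving the tree is A-B (1); add A.
Step 3: cheapest edge leaving the tree is B-C (2); add C.
Step 4: cheapest edge leaving the tree is B-D (2); add D.
Step 5: cheapest edge leaving the tree is D-G (3); add G.
Step 6: cheapest edge leaving the tree is A-H (18); add H.
Step 7: cheapest edge leaving the tree is E-H (11); add E.
Vertex order: F, B, A, C, D, G, H, E. The 3rd vertex is A.

A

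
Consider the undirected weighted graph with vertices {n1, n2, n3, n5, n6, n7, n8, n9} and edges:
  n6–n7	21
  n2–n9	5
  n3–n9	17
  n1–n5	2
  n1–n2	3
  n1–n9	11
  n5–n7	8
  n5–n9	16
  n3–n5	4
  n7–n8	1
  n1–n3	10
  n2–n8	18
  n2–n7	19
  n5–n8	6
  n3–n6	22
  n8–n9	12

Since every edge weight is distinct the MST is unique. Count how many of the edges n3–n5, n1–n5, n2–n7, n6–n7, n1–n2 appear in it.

4

Sort edges by weight, then run Kruskal:
n7–n8 (1): add — endpoints in different components.
n1–n5 (2): add — endpoints in different components.
n1–n2 (3): add — endpoints in different components.
n3–n5 (4): add — endpoints in different components.
n2–n9 (5): add — endpoints in different components.
n5–n8 (6): add — endpoints in different components.
n5–n7 (8): skip — n5 and n7 already connected.
n1–n3 (10): skip — n3 and n1 already connected.
n1–n9 (11): skip — n9 and n1 already connected.
n8–n9 (12): skip — n9 and n8 already connected.
n5–n9 (16): skip — n9 and n5 already connected.
n3–n9 (17): skip — n9 and n3 already connected.
n2–n8 (18): skip — n2 and n8 already connected.
n2–n7 (19): skip — n2 and n7 already connected.
n6–n7 (21): add — endpoints in different components.
MST edge set: {n7–n8, n1–n5, n1–n2, n3–n5, n2–n9, n5–n8, n6–n7}.
Of the listed edges, {n3–n5, n1–n5, n6–n7, n1–n2} are in the MST → 4.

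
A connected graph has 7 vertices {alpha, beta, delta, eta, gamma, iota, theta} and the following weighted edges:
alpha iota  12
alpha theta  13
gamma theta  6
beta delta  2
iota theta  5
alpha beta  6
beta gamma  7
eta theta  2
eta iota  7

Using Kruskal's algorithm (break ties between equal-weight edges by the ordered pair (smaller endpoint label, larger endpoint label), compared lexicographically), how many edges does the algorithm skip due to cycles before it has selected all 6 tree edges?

0

Kruskal: consider edges lightest-first.
beta delta (2): add. Components now {alpha} {theta} {iota} {eta} {gamma} {beta,delta}
eta theta (2): add. Components now {alpha} {eta,theta} {iota} {gamma} {beta,delta}
iota theta (5): add. Components now {alpha} {eta,iota,theta} {gamma} {beta,delta}
alpha beta (6): add. Components now {alpha,beta,delta} {eta,iota,theta} {gamma}
gamma theta (6): add. Components now {alpha,beta,delta} {eta,gamma,iota,theta}
beta gamma (7): add. Components now {alpha,beta,delta,eta,gamma,iota,theta}
Edges rejected before the tree was complete: 0.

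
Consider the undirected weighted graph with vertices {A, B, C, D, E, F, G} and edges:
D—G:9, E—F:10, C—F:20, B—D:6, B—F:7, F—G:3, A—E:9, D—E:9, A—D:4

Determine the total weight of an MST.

49

Prim, starting at G.
Step 1: frontier [F—G 3, D—G 9] → take F—G (3); add F.
Step 2: frontier [B—F 7, E—F 10, C—F 20, D—G 9] → take B—F (7); add B.
Step 3: frontier [B—D 6, E—F 10, C—F 20, D—G 9] → take B—D (6); add D.
Step 4: frontier [A—D 4, D—E 9, E—F 10, C—F 20] → take A—D (4); add A.
Step 5: frontier [A—E 9, D—E 9, E—F 10, C—F 20] → take A—E (9); add E.
Step 6: frontier [C—F 20] → take C—F (20); add C.
MST edges: F—G, B—F, B—D, A—D, A—E, C—F; total weight 3+7+6+4+9+20 = 49.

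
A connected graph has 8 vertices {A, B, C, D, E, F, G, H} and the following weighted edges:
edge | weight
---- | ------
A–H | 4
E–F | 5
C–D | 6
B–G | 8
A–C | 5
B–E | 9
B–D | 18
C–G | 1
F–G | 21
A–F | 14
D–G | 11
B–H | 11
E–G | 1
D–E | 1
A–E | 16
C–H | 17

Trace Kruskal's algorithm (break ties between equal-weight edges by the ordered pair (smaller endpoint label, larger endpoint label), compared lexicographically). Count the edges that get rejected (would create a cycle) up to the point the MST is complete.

1

Kruskal's algorithm — process edges by increasing weight (ties by edge label):
C–G (1): add — endpoints in different components.
D–E (1): add — endpoints in different components.
E–G (1): add — endpoints in different components.
A–H (4): add — endpoints in different components.
A–C (5): add — endpoints in different components.
E–F (5): add — endpoints in different components.
C–D (6): skip — C and D already connected.
B–G (8): add — endpoints in different components.
Edges rejected before the tree was complete: 1.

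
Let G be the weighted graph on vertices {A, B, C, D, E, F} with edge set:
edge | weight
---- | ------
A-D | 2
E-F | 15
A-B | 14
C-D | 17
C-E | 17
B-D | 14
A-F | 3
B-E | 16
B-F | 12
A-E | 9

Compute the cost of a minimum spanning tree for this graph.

Prim, starting at F.
Step 1: cheapest edge leaving the tree is A-F (3); add A.
Step 2: cheapest edge leaving the tree is A-D (2); add D.
Step 3: cheapest edge leaving the tree is A-E (9); add E.
Step 4: cheapest edge leaving the tree is B-F (12); add B.
Step 5: cheapest edge leaving the tree is C-D (17); add C.
MST edges: A-F, A-D, A-E, B-F, C-D; total weight 3+2+9+12+17 = 43.

43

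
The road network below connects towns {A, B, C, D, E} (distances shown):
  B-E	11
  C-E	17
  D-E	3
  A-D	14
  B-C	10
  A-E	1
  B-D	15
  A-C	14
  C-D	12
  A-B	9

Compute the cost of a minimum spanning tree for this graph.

23

Kruskal: consider edges lightest-first.
A-E (1): add — endpoints in different components.
D-E (3): add — endpoints in different components.
A-B (9): add — endpoints in different components.
B-C (10): add — endpoints in different components.
MST edges: A-E, D-E, A-B, B-C; total weight 1+3+9+10 = 23.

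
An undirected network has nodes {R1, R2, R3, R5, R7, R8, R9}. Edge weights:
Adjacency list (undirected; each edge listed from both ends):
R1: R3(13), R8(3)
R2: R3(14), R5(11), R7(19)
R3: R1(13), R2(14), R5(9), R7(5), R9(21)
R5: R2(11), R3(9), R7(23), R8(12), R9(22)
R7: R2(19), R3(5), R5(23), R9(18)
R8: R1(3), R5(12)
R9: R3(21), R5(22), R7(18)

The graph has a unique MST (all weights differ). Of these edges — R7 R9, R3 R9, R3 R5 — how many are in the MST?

2

Kruskal: consider edges lightest-first.
R1 R8 (3): add — endpoints in different components.
R3 R7 (5): add — endpoints in different components.
R3 R5 (9): add — endpoints in different components.
R2 R5 (11): add — endpoints in different components.
R5 R8 (12): add — endpoints in different components.
R1 R3 (13): skip — R1 and R3 already connected.
R2 R3 (14): skip — R3 and R2 already connected.
R7 R9 (18): add — endpoints in different components.
MST edge set: {R1 R8, R3 R7, R3 R5, R2 R5, R5 R8, R7 R9}.
Of the listed edges, {R7 R9, R3 R5} are in the MST → 2.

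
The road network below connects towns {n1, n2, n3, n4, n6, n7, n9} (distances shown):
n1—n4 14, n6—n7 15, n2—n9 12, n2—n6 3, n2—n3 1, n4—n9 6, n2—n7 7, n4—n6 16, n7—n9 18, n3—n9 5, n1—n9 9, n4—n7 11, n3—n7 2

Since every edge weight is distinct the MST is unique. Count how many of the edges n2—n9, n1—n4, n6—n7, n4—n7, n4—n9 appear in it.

Sort edges by weight, then run Kruskal:
n2—n3 (1): add. Components now {n4} {n9} {n6} {n7} {n1} {n2,n3}
n3—n7 (2): add. Components now {n4} {n9} {n6} {n2,n3,n7} {n1}
n2—n6 (3): add. Components now {n4} {n9} {n2,n3,n6,n7} {n1}
n3—n9 (5): add. Components now {n4} {n2,n3,n6,n7,n9} {n1}
n4—n9 (6): add. Components now {n2,n3,n4,n6,n7,n9} {n1}
n2—n7 (7): skip — n7 and n2 already connected.
n1—n9 (9): add. Components now {n1,n2,n3,n4,n6,n7,n9}
MST edge set: {n2—n3, n3—n7, n2—n6, n3—n9, n4—n9, n1—n9}.
Of the listed edges, {n4—n9} are in the MST → 1.

1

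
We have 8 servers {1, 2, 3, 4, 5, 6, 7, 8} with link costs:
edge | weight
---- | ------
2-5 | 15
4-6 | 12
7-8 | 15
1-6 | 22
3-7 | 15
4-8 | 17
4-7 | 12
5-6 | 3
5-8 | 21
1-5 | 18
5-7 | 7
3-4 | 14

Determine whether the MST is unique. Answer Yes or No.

Kruskal: consider edges lightest-first.
5-6 (3): add — endpoints in different components.
5-7 (7): add — endpoints in different components.
4-6 (12): add — endpoints in different components.
4-7 (12): skip — 4 and 7 already connected.
3-4 (14): add — endpoints in different components.
2-5 (15): add — endpoints in different components.
3-7 (15): skip — 3 and 7 already connected.
7-8 (15): add — endpoints in different components.
4-8 (17): skip — 4 and 8 already connected.
1-5 (18): add — endpoints in different components.
Non-tree edge 4-7 has weight 12, equal to the heaviest edge on its tree cycle — swapping gives another MST of the same weight. Not unique.

No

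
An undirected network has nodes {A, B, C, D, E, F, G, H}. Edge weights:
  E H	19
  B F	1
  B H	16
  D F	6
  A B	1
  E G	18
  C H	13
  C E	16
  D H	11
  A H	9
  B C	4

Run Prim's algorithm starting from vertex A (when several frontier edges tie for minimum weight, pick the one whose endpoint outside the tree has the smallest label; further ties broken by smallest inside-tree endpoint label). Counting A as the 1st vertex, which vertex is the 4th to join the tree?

C

Grow the tree from A using Prim:
Step 1: frontier [A B 1, A H 9] → take A B (1); add B.
Step 2: frontier [A H 9, B F 1, B C 4, B H 16] → take B F (1); add F.
Step 3: frontier [A H 9, B C 4, B H 16, D F 6] → take B C (4); add C.
Step 4: frontier [A H 9, B H 16, C H 13, C E 16, D F 6] → take D F (6); add D.
Step 5: frontier [A H 9, B H 16, C H 13, C E 16, D H 11] → take A H (9); add H.
Step 6: frontier [C E 16, E H 19] → take C E (16); add E.
Step 7: frontier [E G 18] → take E G (18); add G.
Vertex order: A, B, F, C, D, H, E, G. The 4th vertex is C.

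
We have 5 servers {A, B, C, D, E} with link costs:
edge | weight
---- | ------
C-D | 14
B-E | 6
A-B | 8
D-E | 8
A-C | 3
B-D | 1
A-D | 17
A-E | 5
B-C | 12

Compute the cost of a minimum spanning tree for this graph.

15

Sort edges by weight, then run Kruskal:
B-D (1): add. Components now {A} {B,D} {C} {E}
A-C (3): add. Components now {A,C} {B,D} {E}
A-E (5): add. Components now {A,C,E} {B,D}
B-E (6): add. Components now {A,B,C,D,E}
MST edges: B-D, A-C, A-E, B-E; total weight 1+3+5+6 = 15.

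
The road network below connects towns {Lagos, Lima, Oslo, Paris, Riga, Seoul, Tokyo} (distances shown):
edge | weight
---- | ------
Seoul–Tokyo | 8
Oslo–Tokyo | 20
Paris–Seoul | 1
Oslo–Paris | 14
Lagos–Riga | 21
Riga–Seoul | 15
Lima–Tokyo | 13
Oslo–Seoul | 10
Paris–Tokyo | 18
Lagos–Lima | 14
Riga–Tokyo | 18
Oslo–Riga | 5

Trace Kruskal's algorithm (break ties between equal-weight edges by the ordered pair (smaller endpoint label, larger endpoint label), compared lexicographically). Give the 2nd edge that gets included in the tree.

Oslo-Riga

Sort edges by weight, then run Kruskal:
Paris–Seoul (1): add. Components now {Lagos} {Tokyo} {Paris,Seoul} {Riga} {Oslo} {Lima}
Oslo–Riga (5): add. Components now {Lagos} {Tokyo} {Paris,Seoul} {Oslo,Riga} {Lima}
Seoul–Tokyo (8): add. Components now {Lagos} {Paris,Seoul,Tokyo} {Oslo,Riga} {Lima}
Oslo–Seoul (10): add. Components now {Lagos} {Oslo,Paris,Riga,Seoul,Tokyo} {Lima}
Lima–Tokyo (13): add. Components now {Lagos} {Lima,Oslo,Paris,Riga,Seoul,Tokyo}
Lagos–Lima (14): add. Components now {Lagos,Lima,Oslo,Paris,Riga,Seoul,Tokyo}
The 2nd edge added is Oslo–Riga.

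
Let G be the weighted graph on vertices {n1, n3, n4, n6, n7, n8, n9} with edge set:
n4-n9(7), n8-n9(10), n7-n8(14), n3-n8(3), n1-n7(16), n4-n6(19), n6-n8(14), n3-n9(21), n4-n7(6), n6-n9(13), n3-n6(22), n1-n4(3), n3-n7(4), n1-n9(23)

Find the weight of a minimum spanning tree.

Kruskal: consider edges lightest-first.
n1-n4 (3): add — endpoints in different components.
n3-n8 (3): add — endpoints in different components.
n3-n7 (4): add — endpoints in different components.
n4-n7 (6): add — endpoints in different components.
n4-n9 (7): add — endpoints in different components.
n8-n9 (10): skip — n9 and n8 already connected.
n6-n9 (13): add — endpoints in different components.
MST edges: n1-n4, n3-n8, n3-n7, n4-n7, n4-n9, n6-n9; total weight 3+3+4+6+7+13 = 36.

36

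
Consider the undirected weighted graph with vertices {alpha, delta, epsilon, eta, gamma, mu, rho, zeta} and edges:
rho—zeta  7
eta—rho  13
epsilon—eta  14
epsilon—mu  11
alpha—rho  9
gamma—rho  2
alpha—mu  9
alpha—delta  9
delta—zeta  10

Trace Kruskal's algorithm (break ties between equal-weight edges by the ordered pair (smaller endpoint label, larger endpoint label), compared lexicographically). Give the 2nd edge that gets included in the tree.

Kruskal: consider edges lightest-first.
gamma—rho (2): add — endpoints in different components.
rho—zeta (7): add — endpoints in different components.
alpha—delta (9): add — endpoints in different components.
alpha—mu (9): add — endpoints in different components.
alpha—rho (9): add — endpoints in different components.
delta—zeta (10): skip — zeta and delta already connected.
epsilon—mu (11): add — endpoints in different components.
eta—rho (13): add — endpoints in different components.
The 2nd edge added is rho—zeta.

rho-zeta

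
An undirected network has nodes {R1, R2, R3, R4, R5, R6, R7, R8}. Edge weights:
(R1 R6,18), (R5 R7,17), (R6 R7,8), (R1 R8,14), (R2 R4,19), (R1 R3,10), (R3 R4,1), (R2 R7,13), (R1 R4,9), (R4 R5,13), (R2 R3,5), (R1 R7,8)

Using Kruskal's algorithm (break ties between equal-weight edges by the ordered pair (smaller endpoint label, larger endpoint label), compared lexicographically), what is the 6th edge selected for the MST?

R4-R5

Sort edges by weight, then run Kruskal:
R3 R4 (1): add — endpoints in different components.
R2 R3 (5): add — endpoints in different components.
R1 R7 (8): add — endpoints in different components.
R6 R7 (8): add — endpoints in different components.
R1 R4 (9): add — endpoints in different components.
R1 R3 (10): skip — R1 and R3 already connected.
R2 R7 (13): skip — R7 and R2 already connected.
R4 R5 (13): add — endpoints in different components.
R1 R8 (14): add — endpoints in different components.
The 6th edge added is R4 R5.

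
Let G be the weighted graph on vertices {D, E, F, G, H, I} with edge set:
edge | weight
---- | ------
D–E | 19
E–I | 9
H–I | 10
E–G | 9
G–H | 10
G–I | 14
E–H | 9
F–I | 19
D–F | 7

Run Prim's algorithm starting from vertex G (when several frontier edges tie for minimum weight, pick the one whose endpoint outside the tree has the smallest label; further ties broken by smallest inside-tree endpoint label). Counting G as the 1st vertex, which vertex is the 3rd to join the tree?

Prim's algorithm from G:
Step 1: frontier [E–G 9, G–H 10, G–I 14] → take E–G (9); add E.
Step 2: frontier [E–H 9, E–I 9, D–E 19, G–H 10, G–I 14] → take E–H (9); add H.
Step 3: frontier [E–I 9, D–E 19, G–I 14, H–I 10] → take E–I (9); add I.
Step 4: frontier [D–E 19, F–I 19] → take D–E (19); add D.
Step 5: frontier [D–F 7, F–I 19] → take D–F (7); add F.
Vertex order: G, E, H, I, D, F. The 3rd vertex is H.

H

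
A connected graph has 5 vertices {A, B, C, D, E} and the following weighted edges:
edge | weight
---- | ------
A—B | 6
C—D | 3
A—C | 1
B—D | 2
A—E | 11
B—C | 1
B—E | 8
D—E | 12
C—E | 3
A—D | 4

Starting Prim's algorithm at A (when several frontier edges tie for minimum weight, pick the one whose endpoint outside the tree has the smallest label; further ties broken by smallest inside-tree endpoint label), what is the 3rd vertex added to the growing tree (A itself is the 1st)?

B

Grow the tree from A using Prim:
Step 1: frontier [A—C 1, A—D 4, A—B 6, A—E 11] → take A—C (1); add C.
Step 2: frontier [A—D 4, A—B 6, A—E 11, B—C 1, C—D 3, C—E 3] → take B—C (1); add B.
Step 3: frontier [A—D 4, A—E 11, B—D 2, B—E 8, C—D 3, C—E 3] → take B—D (2); add D.
Step 4: frontier [A—E 11, B—E 8, C—E 3, D—E 12] → take C—E (3); add E.
Vertex order: A, C, B, D, E. The 3rd vertex is B.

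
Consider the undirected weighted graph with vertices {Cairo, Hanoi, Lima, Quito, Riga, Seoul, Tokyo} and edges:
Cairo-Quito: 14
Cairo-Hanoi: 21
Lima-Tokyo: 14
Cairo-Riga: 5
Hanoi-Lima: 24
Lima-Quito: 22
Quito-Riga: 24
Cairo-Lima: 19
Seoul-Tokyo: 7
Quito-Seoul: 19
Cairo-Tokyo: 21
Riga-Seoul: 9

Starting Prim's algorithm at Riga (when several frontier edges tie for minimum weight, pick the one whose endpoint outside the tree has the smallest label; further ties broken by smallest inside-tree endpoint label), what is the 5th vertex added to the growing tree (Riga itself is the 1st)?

Grow the tree from Riga using Prim:
Step 1: cheapest edge leaving the tree is Cairo-Riga (5); add Cairo.
Step 2: cheapest edge leaving the tree is Riga-Seoul (9); add Seoul.
Step 3: cheapest edge leaving the tree is Seoul-Tokyo (7); add Tokyo.
Step 4: cheapest edge leaving the tree is Lima-Tokyo (14); add Lima.
Step 5: cheapest edge leaving the tree is Cairo-Quito (14); add Quito.
Step 6: cheapest edge leaving the tree is Cairo-Hanoi (21); add Hanoi.
Vertex order: Riga, Cairo, Seoul, Tokyo, Lima, Quito, Hanoi. The 5th vertex is Lima.

Lima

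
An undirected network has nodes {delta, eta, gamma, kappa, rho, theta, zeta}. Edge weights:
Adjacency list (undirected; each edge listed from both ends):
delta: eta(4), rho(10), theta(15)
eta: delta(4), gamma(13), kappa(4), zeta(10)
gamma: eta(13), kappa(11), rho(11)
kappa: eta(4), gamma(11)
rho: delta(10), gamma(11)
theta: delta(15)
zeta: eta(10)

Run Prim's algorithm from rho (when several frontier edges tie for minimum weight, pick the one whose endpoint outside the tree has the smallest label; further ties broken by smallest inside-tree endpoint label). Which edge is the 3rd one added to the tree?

eta-kappa

Grow the tree from rho using Prim:
Step 1: cheapest edge leaving the tree is delta-rho (10); add delta.
Step 2: cheapest edge leaving the tree is delta-eta (4); add eta.
Step 3: cheapest edge leaving the tree is eta-kappa (4); add kappa.
Step 4: cheapest edge leaving the tree is eta-zeta (10); add zeta.
Step 5: cheapest edge leaving the tree is gamma-kappa (11); add gamma.
Step 6: cheapest edge leaving the tree is delta-theta (15); add theta.
The 3rd edge added is eta-kappa.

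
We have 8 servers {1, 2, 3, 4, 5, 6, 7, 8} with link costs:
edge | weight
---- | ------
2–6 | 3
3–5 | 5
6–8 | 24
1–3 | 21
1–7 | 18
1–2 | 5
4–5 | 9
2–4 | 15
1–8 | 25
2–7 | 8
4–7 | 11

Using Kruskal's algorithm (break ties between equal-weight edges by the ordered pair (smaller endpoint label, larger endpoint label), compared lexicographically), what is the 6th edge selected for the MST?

Sort edges by weight, then run Kruskal:
2–6 (3): add — endpoints in different components.
1–2 (5): add — endpoints in different components.
3–5 (5): add — endpoints in different components.
2–7 (8): add — endpoints in different components.
4–5 (9): add — endpoints in different components.
4–7 (11): add — endpoints in different components.
2–4 (15): skip — 2 and 4 already connected.
1–7 (18): skip — 1 and 7 already connected.
1–3 (21): skip — 1 and 3 already connected.
6–8 (24): add — endpoints in different components.
The 6th edge added is 4–7.

4-7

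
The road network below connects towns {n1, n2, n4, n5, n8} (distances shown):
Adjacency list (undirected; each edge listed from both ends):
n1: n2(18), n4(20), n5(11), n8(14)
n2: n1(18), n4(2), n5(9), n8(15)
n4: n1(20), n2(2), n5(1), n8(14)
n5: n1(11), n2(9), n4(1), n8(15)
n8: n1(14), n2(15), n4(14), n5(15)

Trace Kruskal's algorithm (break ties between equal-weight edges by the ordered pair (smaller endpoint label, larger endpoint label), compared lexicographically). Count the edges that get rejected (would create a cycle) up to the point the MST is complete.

1

Sort edges by weight, then run Kruskal:
n4–n5 (1): add. Components now {n4,n5} {n1} {n8} {n2}
n2–n4 (2): add. Components now {n2,n4,n5} {n1} {n8}
n2–n5 (9): skip — n5 and n2 already connected.
n1–n5 (11): add. Components now {n1,n2,n4,n5} {n8}
n1–n8 (14): add. Components now {n1,n2,n4,n5,n8}
Edges rejected before the tree was complete: 1.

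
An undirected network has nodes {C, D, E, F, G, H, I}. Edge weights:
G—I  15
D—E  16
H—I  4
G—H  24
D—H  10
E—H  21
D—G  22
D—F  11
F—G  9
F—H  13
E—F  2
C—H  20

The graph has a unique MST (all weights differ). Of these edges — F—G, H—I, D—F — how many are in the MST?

Sort edges by weight, then run Kruskal:
E—F (2): add — endpoints in different components.
H—I (4): add — endpoints in different components.
F—G (9): add — endpoints in different components.
D—H (10): add — endpoints in different components.
D—F (11): add — endpoints in different components.
F—H (13): skip — F and H already connected.
G—I (15): skip — G and I already connected.
D—E (16): skip — D and E already connected.
C—H (20): add — endpoints in different components.
MST edge set: {E—F, H—I, F—G, D—H, D—F, C—H}.
Of the listed edges, {F—G, H—I, D—F} are in the MST → 3.

3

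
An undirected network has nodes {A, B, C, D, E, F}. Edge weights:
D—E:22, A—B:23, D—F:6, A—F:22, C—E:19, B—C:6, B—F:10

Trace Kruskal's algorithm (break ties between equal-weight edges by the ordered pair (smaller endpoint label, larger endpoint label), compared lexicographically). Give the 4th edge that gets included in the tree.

C-E

Kruskal's algorithm — process edges by increasing weight (ties by edge label):
B—C (6): add — endpoints in different components.
D—F (6): add — endpoints in different components.
B—F (10): add — endpoints in different components.
C—E (19): add — endpoints in different components.
A—F (22): add — endpoints in different components.
The 4th edge added is C—E.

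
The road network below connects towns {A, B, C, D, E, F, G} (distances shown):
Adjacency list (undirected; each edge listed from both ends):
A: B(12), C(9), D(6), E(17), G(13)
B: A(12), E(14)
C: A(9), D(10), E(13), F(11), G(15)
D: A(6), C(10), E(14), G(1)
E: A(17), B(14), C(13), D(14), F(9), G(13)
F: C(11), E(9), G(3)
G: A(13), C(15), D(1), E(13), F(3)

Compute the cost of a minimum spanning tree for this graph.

40

Kruskal's algorithm — process edges by increasing weight (ties by edge label):
D-G (1): add — endpoints in different components.
F-G (3): add — endpoints in different components.
A-D (6): add — endpoints in different components.
A-C (9): add — endpoints in different components.
E-F (9): add — endpoints in different components.
C-D (10): skip — C and D already connected.
C-F (11): skip — C and F already connected.
A-B (12): add — endpoints in different components.
MST edges: D-G, F-G, A-D, A-C, E-F, A-B; total weight 1+3+6+9+9+12 = 40.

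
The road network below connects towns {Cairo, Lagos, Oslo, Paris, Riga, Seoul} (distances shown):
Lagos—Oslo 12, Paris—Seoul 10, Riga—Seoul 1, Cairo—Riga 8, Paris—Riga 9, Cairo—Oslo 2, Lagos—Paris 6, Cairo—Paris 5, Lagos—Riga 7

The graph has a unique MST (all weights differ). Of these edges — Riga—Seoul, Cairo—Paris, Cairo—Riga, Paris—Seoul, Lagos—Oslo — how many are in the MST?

Kruskal: consider edges lightest-first.
Riga—Seoul (1): add. Components now {Paris} {Riga,Seoul} {Oslo} {Lagos} {Cairo}
Cairo—Oslo (2): add. Components now {Paris} {Riga,Seoul} {Cairo,Oslo} {Lagos}
Cairo—Paris (5): add. Components now {Cairo,Oslo,Paris} {Riga,Seoul} {Lagos}
Lagos—Paris (6): add. Components now {Cairo,Lagos,Oslo,Paris} {Riga,Seoul}
Lagos—Riga (7): add. Components now {Cairo,Lagos,Oslo,Paris,Riga,Seoul}
MST edge set: {Riga—Seoul, Cairo—Oslo, Cairo—Paris, Lagos—Paris, Lagos—Riga}.
Of the listed edges, {Riga—Seoul, Cairo—Paris} are in the MST → 2.

2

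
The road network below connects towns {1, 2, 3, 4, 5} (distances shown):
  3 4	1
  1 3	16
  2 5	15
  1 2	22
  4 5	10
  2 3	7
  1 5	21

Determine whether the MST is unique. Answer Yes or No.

Kruskal: consider edges lightest-first.
3 4 (1): add — endpoints in different components.
2 3 (7): add — endpoints in different components.
4 5 (10): add — endpoints in different components.
2 5 (15): skip — 2 and 5 already connected.
1 3 (16): add — endpoints in different components.
Every non-tree edge has weight strictly greater than the heaviest edge on the tree path between its endpoints, so the MST is unique.

Yes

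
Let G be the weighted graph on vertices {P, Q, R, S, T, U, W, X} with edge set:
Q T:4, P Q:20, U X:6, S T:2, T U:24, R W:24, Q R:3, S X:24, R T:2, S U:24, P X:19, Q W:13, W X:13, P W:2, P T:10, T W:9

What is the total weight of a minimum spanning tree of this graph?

Prim, starting at S.
Step 1: cheapest edge leaving the tree is S T (2); add T.
Step 2: cheapest edge leaving the tree is R T (2); add R.
Step 3: cheapest edge leaving the tree is Q R (3); add Q.
Step 4: cheapest edge leaving the tree is T W (9); add W.
Step 5: cheapest edge leaving the tree is P W (2); add P.
Step 6: cheapest edge leaving the tree is W X (13); add X.
Step 7: cheapest edge leaving the tree is U X (6); add U.
MST edges: S T, R T, Q R, T W, P W, W X, U X; total weight 2+2+3+9+2+13+6 = 37.

37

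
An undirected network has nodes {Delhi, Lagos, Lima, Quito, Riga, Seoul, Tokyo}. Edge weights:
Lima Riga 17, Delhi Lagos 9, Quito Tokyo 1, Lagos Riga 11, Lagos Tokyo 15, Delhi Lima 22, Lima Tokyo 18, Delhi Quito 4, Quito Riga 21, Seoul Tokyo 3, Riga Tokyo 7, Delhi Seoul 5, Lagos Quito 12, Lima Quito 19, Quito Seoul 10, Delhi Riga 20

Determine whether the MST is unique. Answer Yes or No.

Yes

Kruskal's algorithm — process edges by increasing weight (ties by edge label):
Quito Tokyo (1): add — endpoints in different components.
Seoul Tokyo (3): add — endpoints in different components.
Delhi Quito (4): add — endpoints in different components.
Delhi Seoul (5): skip — Delhi and Seoul already connected.
Riga Tokyo (7): add — endpoints in different components.
Delhi Lagos (9): add — endpoints in different components.
Quito Seoul (10): skip — Quito and Seoul already connected.
Lagos Riga (11): skip — Lagos and Riga already connected.
Lagos Quito (12): skip — Lagos and Quito already connected.
Lagos Tokyo (15): skip — Lagos and Tokyo already connected.
Lima Riga (17): add — endpoints in different components.
Every non-tree edge has weight strictly greater than the heaviest edge on the tree path between its endpoints, so the MST is unique.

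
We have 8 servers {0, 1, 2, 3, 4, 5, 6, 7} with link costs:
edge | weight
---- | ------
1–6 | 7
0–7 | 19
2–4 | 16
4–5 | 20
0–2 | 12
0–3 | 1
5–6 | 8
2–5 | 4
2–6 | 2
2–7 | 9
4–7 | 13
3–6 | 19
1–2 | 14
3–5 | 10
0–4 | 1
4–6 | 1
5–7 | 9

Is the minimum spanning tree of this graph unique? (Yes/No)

No

Kruskal: consider edges lightest-first.
0–3 (1): add — endpoints in different components.
0–4 (1): add — endpoints in different components.
4–6 (1): add — endpoints in different components.
2–6 (2): add — endpoints in different components.
2–5 (4): add — endpoints in different components.
1–6 (7): add — endpoints in different components.
5–6 (8): skip — 5 and 6 already connected.
2–7 (9): add — endpoints in different components.
Non-tree edge 5–7 has weight 9, equal to the heaviest edge on its tree cycle — swapping gives another MST of the same weight. Not unique.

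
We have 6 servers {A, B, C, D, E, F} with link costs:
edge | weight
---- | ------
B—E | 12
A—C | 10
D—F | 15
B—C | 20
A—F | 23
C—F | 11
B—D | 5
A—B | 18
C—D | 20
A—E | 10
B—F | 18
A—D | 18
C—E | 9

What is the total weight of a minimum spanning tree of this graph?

47

Sort edges by weight, then run Kruskal:
B—D (5): add. Components now {A} {B,D} {C} {E} {F}
C—E (9): add. Components now {A} {B,D} {C,E} {F}
A—C (10): add. Components now {A,C,E} {B,D} {F}
A—E (10): skip — A and E already connected.
C—F (11): add. Components now {A,C,E,F} {B,D}
B—E (12): add. Components now {A,B,C,D,E,F}
MST edges: B—D, C—E, A—C, C—F, B—E; total weight 5+9+10+11+12 = 47.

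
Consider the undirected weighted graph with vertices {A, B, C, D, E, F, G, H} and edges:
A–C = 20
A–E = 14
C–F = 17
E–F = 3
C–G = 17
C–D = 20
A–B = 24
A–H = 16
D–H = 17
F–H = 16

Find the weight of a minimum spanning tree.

108

Kruskal's algorithm — process edges by increasing weight (ties by edge label):
E–F (3): add — endpoints in different components.
A–E (14): add — endpoints in different components.
A–H (16): add — endpoints in different components.
F–H (16): skip — F and H already connected.
C–F (17): add — endpoints in different components.
C–G (17): add — endpoints in different components.
D–H (17): add — endpoints in different components.
A–C (20): skip — A and C already connected.
C–D (20): skip — C and D already connected.
A–B (24): add — endpoints in different components.
MST edges: E–F, A–E, A–H, C–F, C–G, D–H, A–B; total weight 3+14+16+17+17+17+24 = 108.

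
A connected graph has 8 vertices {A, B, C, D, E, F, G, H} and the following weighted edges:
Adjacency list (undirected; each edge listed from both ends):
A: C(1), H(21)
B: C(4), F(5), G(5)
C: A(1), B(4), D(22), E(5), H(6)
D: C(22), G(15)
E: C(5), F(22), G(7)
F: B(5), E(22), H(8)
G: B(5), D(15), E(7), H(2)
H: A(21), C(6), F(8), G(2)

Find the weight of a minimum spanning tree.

37

Grow the tree from A using Prim:
Step 1: cheapest edge leaving the tree is A-C (1); add C.
Step 2: cheapest edge leaving the tree is B-C (4); add B.
Step 3: cheapest edge leaving the tree is C-E (5); add E.
Step 4: cheapest edge leaving the tree is B-F (5); add F.
Step 5: cheapest edge leaving the tree is B-G (5); add G.
Step 6: cheapest edge leaving the tree is G-H (2); add H.
Step 7: cheapest edge leaving the tree is D-G (15); add D.
MST edges: A-C, B-C, C-E, B-F, B-G, G-H, D-G; total weight 1+4+5+5+5+2+15 = 37.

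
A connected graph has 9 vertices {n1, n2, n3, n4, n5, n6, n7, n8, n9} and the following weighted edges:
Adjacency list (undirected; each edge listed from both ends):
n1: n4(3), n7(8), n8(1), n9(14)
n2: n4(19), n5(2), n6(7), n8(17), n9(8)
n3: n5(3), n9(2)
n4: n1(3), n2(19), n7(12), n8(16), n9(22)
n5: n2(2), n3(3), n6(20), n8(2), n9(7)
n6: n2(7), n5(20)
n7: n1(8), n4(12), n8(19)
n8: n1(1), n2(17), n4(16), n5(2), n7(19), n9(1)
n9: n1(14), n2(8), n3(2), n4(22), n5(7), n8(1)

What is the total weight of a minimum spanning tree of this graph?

26

Sort edges by weight, then run Kruskal:
n1–n8 (1): add — endpoints in different components.
n8–n9 (1): add — endpoints in different components.
n2–n5 (2): add — endpoints in different components.
n3–n9 (2): add — endpoints in different components.
n5–n8 (2): add — endpoints in different components.
n1–n4 (3): add — endpoints in different components.
n3–n5 (3): skip — n3 and n5 already connected.
n2–n6 (7): add — endpoints in different components.
n5–n9 (7): skip — n9 and n5 already connected.
n1–n7 (8): add — endpoints in different components.
MST edges: n1–n8, n8–n9, n2–n5, n3–n9, n5–n8, n1–n4, n2–n6, n1–n7; total weight 1+1+2+2+2+3+7+8 = 26.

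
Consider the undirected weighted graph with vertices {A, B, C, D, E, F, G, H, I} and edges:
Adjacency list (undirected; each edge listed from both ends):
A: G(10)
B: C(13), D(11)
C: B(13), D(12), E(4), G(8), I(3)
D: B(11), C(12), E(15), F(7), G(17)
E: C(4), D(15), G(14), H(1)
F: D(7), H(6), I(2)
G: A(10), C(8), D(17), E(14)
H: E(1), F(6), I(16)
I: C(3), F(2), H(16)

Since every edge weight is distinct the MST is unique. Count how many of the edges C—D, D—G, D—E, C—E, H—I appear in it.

1

Kruskal's algorithm — process edges by increasing weight (ties by edge label):
E—H (1): add — endpoints in different components.
F—I (2): add — endpoints in different components.
C—I (3): add — endpoints in different components.
C—E (4): add — endpoints in different components.
F—H (6): skip — F and H already connected.
D—F (7): add — endpoints in different components.
C—G (8): add — endpoints in different components.
A—G (10): add — endpoints in different components.
B—D (11): add — endpoints in different components.
MST edge set: {E—H, F—I, C—I, C—E, D—F, C—G, A—G, B—D}.
Of the listed edges, {C—E} are in the MST → 1.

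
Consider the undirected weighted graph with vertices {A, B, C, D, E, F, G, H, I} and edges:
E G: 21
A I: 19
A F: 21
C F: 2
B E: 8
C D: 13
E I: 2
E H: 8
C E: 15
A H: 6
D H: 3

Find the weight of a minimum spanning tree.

63

Grow the tree from C using Prim:
Step 1: frontier [C F 2, C D 13, C E 15] → take C F (2); add F.
Step 2: frontier [C D 13, C E 15, A F 21] → take C D (13); add D.
Step 3: frontier [C E 15, D H 3, A F 21] → take D H (3); add H.
Step 4: frontier [C E 15, A F 21, A H 6, E H 8] → take A H (6); add A.
Step 5: frontier [A I 19, C E 15, E H 8] → take E H (8); add E.
Step 6: frontier [A I 19, E I 2, B E 8, E G 21] → take E I (2); add I.
Step 7: frontier [B E 8, E G 21] → take B E (8); add B.
Step 8: frontier [E G 21] → take E G (21); add G.
MST edges: C F, C D, D H, A H, E H, E I, B E, E G; total weight 2+13+3+6+8+2+8+21 = 63.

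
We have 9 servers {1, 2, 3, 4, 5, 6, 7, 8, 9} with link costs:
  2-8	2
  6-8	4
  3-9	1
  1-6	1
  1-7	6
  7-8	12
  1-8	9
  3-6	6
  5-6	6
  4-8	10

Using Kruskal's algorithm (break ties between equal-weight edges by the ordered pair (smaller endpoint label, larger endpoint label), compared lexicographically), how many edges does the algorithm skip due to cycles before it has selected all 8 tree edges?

Sort edges by weight, then run Kruskal:
1-6 (1): add — endpoints in different components.
3-9 (1): add — endpoints in different components.
2-8 (2): add — endpoints in different components.
6-8 (4): add — endpoints in different components.
1-7 (6): add — endpoints in different components.
3-6 (6): add — endpoints in different components.
5-6 (6): add — endpoints in different components.
1-8 (9): skip — 1 and 8 already connected.
4-8 (10): add — endpoints in different components.
Edges rejected before the tree was complete: 1.

1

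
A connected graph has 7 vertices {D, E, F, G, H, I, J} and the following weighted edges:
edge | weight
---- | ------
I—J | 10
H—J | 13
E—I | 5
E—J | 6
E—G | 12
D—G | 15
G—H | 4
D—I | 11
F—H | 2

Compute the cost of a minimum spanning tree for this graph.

40

Grow the tree from H using Prim:
Step 1: frontier [F—H 2, G—H 4, H—J 13] → take F—H (2); add F.
Step 2: frontier [G—H 4, H—J 13] → take G—H (4); add G.
Step 3: frontier [E—G 12, D—G 15, H—J 13] → take E—G (12); add E.
Step 4: frontier [E—I 5, E—J 6, D—G 15, H—J 13] → take E—I (5); add I.
Step 5: frontier [E—J 6, D—G 15, H—J 13, I—J 10, D—I 11] → take E—J (6); add J.
Step 6: frontier [D—G 15, D—I 11] → take D—I (11); add D.
MST edges: F—H, G—H, E—G, E—I, E—J, D—I; total weight 2+4+12+5+6+11 = 40.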